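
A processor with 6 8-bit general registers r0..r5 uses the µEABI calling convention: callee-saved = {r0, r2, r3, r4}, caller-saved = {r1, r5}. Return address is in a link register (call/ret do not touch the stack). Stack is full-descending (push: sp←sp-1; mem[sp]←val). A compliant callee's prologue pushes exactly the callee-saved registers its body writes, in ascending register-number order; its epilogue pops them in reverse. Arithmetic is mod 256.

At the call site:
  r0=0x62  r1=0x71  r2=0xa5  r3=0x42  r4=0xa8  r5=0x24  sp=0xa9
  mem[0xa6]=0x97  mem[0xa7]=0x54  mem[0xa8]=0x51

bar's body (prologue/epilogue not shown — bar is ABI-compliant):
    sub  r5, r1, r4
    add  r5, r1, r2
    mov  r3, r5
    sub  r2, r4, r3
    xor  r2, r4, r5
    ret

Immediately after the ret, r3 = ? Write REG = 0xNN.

prologue: push r2 -> mem[0xa8]=0xa5, sp=0xa8
prologue: push r3 -> mem[0xa7]=0x42, sp=0xa7
body[0] sub  r5, r1, r4 -> r5=0xc9
body[1] add  r5, r1, r2 -> r5=0x16
body[2] mov  r3, r5 -> r3=0x16
body[3] sub  r2, r4, r3 -> r2=0x92
body[4] xor  r2, r4, r5 -> r2=0xbe
epilogue: pop r3=0x42, sp=0xa8
epilogue: pop r2=0xa5, sp=0xa9
r3 is callee-saved -> restored

REG = 0x42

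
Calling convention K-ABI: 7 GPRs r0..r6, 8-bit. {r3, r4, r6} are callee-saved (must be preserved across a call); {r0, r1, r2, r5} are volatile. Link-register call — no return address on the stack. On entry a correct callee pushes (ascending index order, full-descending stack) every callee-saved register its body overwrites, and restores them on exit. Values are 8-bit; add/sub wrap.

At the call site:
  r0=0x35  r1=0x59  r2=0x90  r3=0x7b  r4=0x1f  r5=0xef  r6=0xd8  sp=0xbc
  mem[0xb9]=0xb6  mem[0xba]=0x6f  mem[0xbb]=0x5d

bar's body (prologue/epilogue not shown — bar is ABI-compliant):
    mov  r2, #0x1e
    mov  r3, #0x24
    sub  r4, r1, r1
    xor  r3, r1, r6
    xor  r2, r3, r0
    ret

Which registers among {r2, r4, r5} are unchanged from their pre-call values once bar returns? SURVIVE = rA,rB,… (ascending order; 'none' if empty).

prologue: push r3 -> mem[0xbb]=0x7b, sp=0xbb
prologue: push r4 -> mem[0xba]=0x1f, sp=0xba
body[0] mov  r2, #0x1e -> r2=0x1e
body[1] mov  r3, #0x24 -> r3=0x24
body[2] sub  r4, r1, r1 -> r4=0x00
body[3] xor  r3, r1, r6 -> r3=0x81
body[4] xor  r2, r3, r0 -> r2=0xb4
epilogue: pop r4=0x1f, sp=0xbb
epilogue: pop r3=0x7b, sp=0xbc
r2: caller-saved, written=True
r4: callee-saved, written=True
r5: caller-saved, written=False

SURVIVE = r4,r5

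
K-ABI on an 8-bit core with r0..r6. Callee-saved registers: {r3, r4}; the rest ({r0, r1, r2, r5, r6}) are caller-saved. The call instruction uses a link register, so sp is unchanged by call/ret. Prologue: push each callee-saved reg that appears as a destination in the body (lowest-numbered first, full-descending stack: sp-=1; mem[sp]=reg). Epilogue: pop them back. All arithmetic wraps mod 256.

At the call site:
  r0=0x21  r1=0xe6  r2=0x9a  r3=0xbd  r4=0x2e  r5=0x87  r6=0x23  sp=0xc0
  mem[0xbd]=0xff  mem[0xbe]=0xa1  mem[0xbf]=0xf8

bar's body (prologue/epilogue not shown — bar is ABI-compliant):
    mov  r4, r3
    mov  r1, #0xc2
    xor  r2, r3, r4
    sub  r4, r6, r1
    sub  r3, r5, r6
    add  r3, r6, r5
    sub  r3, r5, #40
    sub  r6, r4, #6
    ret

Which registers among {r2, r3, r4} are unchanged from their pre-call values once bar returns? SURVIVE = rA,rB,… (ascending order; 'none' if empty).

SURVIVE = r3,r4

prologue: push r3 → mem[0xbf]=0xbd, sp=0xbf
prologue: push r4 → mem[0xbe]=0x2e, sp=0xbe
body[0] mov  r4, r3 → r4=0xbd
body[1] mov  r1, #0xc2 → r1=0xc2
body[2] xor  r2, r3, r4 → r2=0x00
body[3] sub  r4, r6, r1 → r4=0x61
body[4] sub  r3, r5, r6 → r3=0x64
body[5] add  r3, r6, r5 → r3=0xaa
body[6] sub  r3, r5, #40 → r3=0x5f
body[7] sub  r6, r4, #6 → r6=0x5b
epilogue: pop r4=0x2e, sp=0xbf
epilogue: pop r3=0xbd, sp=0xc0
r2: caller-saved, written=True
r3: callee-saved, written=True
r4: callee-saved, written=True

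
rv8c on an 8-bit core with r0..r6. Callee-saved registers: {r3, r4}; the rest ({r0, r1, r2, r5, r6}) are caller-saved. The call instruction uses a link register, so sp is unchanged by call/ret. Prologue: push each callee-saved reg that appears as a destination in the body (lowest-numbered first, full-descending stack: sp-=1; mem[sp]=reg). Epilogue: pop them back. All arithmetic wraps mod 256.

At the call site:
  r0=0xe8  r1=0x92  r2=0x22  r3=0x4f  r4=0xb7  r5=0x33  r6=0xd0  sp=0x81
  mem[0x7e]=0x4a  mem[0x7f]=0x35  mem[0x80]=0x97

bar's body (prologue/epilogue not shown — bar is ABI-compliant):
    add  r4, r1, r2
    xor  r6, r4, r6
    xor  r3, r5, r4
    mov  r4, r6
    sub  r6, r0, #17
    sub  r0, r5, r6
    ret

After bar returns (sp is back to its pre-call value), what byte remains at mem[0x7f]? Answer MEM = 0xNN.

MEM = 0xb7

prologue: push r3 -> mem[0x80]=0x4f, sp=0x80
prologue: push r4 -> mem[0x7f]=0xb7, sp=0x7f
body[0] add  r4, r1, r2 -> r4=0xb4
body[1] xor  r6, r4, r6 -> r6=0x64
body[2] xor  r3, r5, r4 -> r3=0x87
body[3] mov  r4, r6 -> r4=0x64
body[4] sub  r6, r0, #17 -> r6=0xd7
body[5] sub  r0, r5, r6 -> r0=0x5c
epilogue: pop r4=0xb7, sp=0x80
epilogue: pop r3=0x4f, sp=0x81
prologue pushed ['r3', 'r4'] at ['0x80', '0x7f']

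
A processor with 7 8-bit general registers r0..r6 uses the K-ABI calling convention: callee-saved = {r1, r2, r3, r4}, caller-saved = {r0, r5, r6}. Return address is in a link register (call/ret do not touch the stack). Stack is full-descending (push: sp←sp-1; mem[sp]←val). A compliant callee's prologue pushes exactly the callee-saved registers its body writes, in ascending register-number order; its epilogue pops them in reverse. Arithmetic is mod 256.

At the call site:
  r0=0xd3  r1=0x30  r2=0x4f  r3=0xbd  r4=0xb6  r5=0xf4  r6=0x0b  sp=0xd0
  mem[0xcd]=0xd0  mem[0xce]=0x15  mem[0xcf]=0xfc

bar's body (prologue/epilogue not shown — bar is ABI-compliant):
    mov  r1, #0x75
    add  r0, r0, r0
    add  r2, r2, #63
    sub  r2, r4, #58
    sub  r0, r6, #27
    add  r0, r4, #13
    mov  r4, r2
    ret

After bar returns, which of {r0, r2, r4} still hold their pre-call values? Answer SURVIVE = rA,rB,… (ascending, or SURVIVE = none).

SURVIVE = r2,r4

prologue: push r1 → mem[0xcf]=0x30, sp=0xcf
prologue: push r2 → mem[0xce]=0x4f, sp=0xce
prologue: push r4 → mem[0xcd]=0xb6, sp=0xcd
body[0] mov  r1, #0x75 → r1=0x75
body[1] add  r0, r0, r0 → r0=0xa6
body[2] add  r2, r2, #63 → r2=0x8e
body[3] sub  r2, r4, #58 → r2=0x7c
body[4] sub  r0, r6, #27 → r0=0xf0
body[5] add  r0, r4, #13 → r0=0xc3
body[6] mov  r4, r2 → r4=0x7c
epilogue: pop r4=0xb6, sp=0xce
epilogue: pop r2=0x4f, sp=0xcf
epilogue: pop r1=0x30, sp=0xd0
r0: caller-saved, written=True
r2: callee-saved, written=True
r4: callee-saved, written=True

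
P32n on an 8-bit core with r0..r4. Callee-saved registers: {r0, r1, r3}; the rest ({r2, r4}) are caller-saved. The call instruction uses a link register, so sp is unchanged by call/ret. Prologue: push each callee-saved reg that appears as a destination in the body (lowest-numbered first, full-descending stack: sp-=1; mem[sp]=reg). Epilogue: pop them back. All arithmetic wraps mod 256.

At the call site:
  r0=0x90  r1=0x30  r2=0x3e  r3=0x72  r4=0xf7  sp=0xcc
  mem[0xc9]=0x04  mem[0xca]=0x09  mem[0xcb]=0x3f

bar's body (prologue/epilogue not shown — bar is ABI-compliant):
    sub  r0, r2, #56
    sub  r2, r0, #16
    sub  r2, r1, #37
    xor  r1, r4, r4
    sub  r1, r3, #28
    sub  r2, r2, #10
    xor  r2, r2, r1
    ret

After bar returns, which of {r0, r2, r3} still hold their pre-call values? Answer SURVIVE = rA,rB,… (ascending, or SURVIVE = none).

prologue: push r0 → mem[0xcb]=0x90, sp=0xcb
prologue: push r1 → mem[0xca]=0x30, sp=0xca
body[0] sub  r0, r2, #56 → r0=0x06
body[1] sub  r2, r0, #16 → r2=0xf6
body[2] sub  r2, r1, #37 → r2=0x0b
body[3] xor  r1, r4, r4 → r1=0x00
body[4] sub  r1, r3, #28 → r1=0x56
body[5] sub  r2, r2, #10 → r2=0x01
body[6] xor  r2, r2, r1 → r2=0x57
epilogue: pop r1=0x30, sp=0xcb
epilogue: pop r0=0x90, sp=0xcc
r0: callee-saved, written=True
r2: caller-saved, written=True
r3: callee-saved, written=False

SURVIVE = r0,r3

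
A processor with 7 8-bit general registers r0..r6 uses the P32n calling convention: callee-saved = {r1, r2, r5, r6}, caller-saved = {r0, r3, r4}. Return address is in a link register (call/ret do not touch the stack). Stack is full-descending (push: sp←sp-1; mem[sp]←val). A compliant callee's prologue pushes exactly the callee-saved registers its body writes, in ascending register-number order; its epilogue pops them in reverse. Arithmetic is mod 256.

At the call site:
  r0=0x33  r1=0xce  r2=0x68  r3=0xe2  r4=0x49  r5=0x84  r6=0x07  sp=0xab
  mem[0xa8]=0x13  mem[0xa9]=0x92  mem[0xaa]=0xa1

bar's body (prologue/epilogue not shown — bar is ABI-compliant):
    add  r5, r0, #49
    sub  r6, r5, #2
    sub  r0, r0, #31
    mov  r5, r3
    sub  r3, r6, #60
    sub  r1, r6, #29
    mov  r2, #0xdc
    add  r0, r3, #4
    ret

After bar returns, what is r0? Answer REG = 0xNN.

prologue: push r1 -> mem[0xaa]=0xce, sp=0xaa
prologue: push r2 -> mem[0xa9]=0x68, sp=0xa9
prologue: push r5 -> mem[0xa8]=0x84, sp=0xa8
prologue: push r6 -> mem[0xa7]=0x07, sp=0xa7
body[0] add  r5, r0, #49 -> r5=0x64
body[1] sub  r6, r5, #2 -> r6=0x62
body[2] sub  r0, r0, #31 -> r0=0x14
body[3] mov  r5, r3 -> r5=0xe2
body[4] sub  r3, r6, #60 -> r3=0x26
body[5] sub  r1, r6, #29 -> r1=0x45
body[6] mov  r2, #0xdc -> r2=0xdc
body[7] add  r0, r3, #4 -> r0=0x2a
epilogue: pop r6=0x07, sp=0xa8
epilogue: pop r5=0x84, sp=0xa9
epilogue: pop r2=0x68, sp=0xaa
epilogue: pop r1=0xce, sp=0xab
r0 is caller-saved -> body value

REG = 0x2a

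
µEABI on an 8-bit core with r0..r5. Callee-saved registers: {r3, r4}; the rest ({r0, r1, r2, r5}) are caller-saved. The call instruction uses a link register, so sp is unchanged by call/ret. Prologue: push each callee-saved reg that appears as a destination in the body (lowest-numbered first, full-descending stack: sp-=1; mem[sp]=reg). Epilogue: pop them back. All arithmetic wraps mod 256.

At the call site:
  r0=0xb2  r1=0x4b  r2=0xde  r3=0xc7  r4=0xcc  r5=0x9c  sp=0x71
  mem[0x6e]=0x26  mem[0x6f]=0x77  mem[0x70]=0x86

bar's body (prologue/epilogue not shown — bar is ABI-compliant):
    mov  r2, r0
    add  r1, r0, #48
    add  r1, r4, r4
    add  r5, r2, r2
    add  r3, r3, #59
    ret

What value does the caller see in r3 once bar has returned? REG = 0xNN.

REG = 0xc7

prologue: push r3 -> mem[0x70]=0xc7, sp=0x70
body[0] mov  r2, r0 -> r2=0xb2
body[1] add  r1, r0, #48 -> r1=0xe2
body[2] add  r1, r4, r4 -> r1=0x98
body[3] add  r5, r2, r2 -> r5=0x64
body[4] add  r3, r3, #59 -> r3=0x02
epilogue: pop r3=0xc7, sp=0x71
r3 is callee-saved -> restored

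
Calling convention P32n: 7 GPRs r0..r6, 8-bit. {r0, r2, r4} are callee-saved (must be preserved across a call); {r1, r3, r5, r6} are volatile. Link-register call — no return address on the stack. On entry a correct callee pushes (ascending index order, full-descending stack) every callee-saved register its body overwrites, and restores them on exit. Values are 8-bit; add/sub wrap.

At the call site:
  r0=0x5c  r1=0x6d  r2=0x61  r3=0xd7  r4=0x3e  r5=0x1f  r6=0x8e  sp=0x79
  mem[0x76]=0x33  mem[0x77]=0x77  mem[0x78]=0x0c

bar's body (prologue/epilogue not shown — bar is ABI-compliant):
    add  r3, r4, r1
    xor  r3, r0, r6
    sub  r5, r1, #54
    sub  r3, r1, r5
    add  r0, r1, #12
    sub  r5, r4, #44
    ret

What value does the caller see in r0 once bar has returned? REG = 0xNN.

REG = 0x5c

prologue: push r0 → mem[0x78]=0x5c, sp=0x78
body[0] add  r3, r4, r1 → r3=0xab
body[1] xor  r3, r0, r6 → r3=0xd2
body[2] sub  r5, r1, #54 → r5=0x37
body[3] sub  r3, r1, r5 → r3=0x36
body[4] add  r0, r1, #12 → r0=0x79
body[5] sub  r5, r4, #44 → r5=0x12
epilogue: pop r0=0x5c, sp=0x79
r0 is callee-saved → restored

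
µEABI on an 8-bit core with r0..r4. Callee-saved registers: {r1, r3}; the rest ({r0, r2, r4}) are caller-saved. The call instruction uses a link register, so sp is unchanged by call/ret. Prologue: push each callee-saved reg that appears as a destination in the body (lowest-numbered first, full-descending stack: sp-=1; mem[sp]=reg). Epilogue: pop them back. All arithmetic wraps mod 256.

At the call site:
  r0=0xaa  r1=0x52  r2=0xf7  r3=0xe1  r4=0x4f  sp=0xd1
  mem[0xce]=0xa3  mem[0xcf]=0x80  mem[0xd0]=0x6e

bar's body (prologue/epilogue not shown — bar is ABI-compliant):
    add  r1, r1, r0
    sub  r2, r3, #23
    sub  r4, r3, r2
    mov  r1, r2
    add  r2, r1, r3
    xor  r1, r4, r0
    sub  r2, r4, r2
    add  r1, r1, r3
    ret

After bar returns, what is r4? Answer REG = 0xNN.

prologue: push r1 -> mem[0xd0]=0x52, sp=0xd0
body[0] add  r1, r1, r0 -> r1=0xfc
body[1] sub  r2, r3, #23 -> r2=0xca
body[2] sub  r4, r3, r2 -> r4=0x17
body[3] mov  r1, r2 -> r1=0xca
body[4] add  r2, r1, r3 -> r2=0xab
body[5] xor  r1, r4, r0 -> r1=0xbd
body[6] sub  r2, r4, r2 -> r2=0x6c
body[7] add  r1, r1, r3 -> r1=0x9e
epilogue: pop r1=0x52, sp=0xd1
r4 is caller-saved -> body value

REG = 0x17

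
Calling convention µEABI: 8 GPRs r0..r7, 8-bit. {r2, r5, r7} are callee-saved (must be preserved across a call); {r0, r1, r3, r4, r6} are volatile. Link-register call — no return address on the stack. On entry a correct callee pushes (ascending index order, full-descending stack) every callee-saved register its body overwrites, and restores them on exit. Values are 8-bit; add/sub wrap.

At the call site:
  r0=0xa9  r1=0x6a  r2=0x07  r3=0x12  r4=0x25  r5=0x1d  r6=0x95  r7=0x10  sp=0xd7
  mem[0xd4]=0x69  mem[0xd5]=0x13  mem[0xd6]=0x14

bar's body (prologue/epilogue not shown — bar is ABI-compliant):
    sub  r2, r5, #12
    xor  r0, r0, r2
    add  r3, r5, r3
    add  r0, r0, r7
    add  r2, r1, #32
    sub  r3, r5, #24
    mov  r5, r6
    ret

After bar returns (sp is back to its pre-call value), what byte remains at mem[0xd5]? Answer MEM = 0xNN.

prologue: push r2 -> mem[0xd6]=0x07, sp=0xd6
prologue: push r5 -> mem[0xd5]=0x1d, sp=0xd5
body[0] sub  r2, r5, #12 -> r2=0x11
body[1] xor  r0, r0, r2 -> r0=0xb8
body[2] add  r3, r5, r3 -> r3=0x2f
body[3] add  r0, r0, r7 -> r0=0xc8
body[4] add  r2, r1, #32 -> r2=0x8a
body[5] sub  r3, r5, #24 -> r3=0x05
body[6] mov  r5, r6 -> r5=0x95
epilogue: pop r5=0x1d, sp=0xd6
epilogue: pop r2=0x07, sp=0xd7
prologue pushed ['r2', 'r5'] at ['0xd6', '0xd5']

MEM = 0x1d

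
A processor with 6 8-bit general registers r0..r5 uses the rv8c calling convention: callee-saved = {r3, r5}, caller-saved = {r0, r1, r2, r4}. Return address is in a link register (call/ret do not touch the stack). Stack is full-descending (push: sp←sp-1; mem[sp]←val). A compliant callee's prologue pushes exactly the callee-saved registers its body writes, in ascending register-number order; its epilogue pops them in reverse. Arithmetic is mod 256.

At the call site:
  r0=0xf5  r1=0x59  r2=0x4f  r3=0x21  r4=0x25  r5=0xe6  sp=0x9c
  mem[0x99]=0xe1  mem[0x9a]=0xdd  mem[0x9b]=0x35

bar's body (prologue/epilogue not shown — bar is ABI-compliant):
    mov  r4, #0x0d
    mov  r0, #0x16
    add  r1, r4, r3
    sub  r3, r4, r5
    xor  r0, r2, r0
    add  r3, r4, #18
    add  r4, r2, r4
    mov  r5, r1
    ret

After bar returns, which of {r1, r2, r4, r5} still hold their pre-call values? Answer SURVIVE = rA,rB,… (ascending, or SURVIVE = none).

prologue: push r3 → mem[0x9b]=0x21, sp=0x9b
prologue: push r5 → mem[0x9a]=0xe6, sp=0x9a
body[0] mov  r4, #0x0d → r4=0x0d
body[1] mov  r0, #0x16 → r0=0x16
body[2] add  r1, r4, r3 → r1=0x2e
body[3] sub  r3, r4, r5 → r3=0x27
body[4] xor  r0, r2, r0 → r0=0x59
body[5] add  r3, r4, #18 → r3=0x1f
body[6] add  r4, r2, r4 → r4=0x5c
body[7] mov  r5, r1 → r5=0x2e
epilogue: pop r5=0xe6, sp=0x9b
epilogue: pop r3=0x21, sp=0x9c
r1: caller-saved, written=True
r2: caller-saved, written=False
r4: caller-saved, written=True
r5: callee-saved, written=True

SURVIVE = r2,r5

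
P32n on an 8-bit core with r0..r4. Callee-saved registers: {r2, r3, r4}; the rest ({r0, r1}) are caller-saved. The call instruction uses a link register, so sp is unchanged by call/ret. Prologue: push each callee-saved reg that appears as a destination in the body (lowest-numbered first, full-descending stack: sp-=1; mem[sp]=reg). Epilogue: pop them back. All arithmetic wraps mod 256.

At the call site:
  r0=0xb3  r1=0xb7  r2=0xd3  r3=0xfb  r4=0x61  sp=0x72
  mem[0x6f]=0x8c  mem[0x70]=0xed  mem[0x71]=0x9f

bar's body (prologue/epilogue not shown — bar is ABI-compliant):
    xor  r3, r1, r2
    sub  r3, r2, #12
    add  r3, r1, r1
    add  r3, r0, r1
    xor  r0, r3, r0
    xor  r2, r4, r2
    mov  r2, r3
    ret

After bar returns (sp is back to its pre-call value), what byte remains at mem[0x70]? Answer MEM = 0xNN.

prologue: push r2 -> mem[0x71]=0xd3, sp=0x71
prologue: push r3 -> mem[0x70]=0xfb, sp=0x70
body[0] xor  r3, r1, r2 -> r3=0x64
body[1] sub  r3, r2, #12 -> r3=0xc7
body[2] add  r3, r1, r1 -> r3=0x6e
body[3] add  r3, r0, r1 -> r3=0x6a
body[4] xor  r0, r3, r0 -> r0=0xd9
body[5] xor  r2, r4, r2 -> r2=0xb2
body[6] mov  r2, r3 -> r2=0x6a
epilogue: pop r3=0xfb, sp=0x71
epilogue: pop r2=0xd3, sp=0x72
prologue pushed ['r2', 'r3'] at ['0x71', '0x70']

MEM = 0xfb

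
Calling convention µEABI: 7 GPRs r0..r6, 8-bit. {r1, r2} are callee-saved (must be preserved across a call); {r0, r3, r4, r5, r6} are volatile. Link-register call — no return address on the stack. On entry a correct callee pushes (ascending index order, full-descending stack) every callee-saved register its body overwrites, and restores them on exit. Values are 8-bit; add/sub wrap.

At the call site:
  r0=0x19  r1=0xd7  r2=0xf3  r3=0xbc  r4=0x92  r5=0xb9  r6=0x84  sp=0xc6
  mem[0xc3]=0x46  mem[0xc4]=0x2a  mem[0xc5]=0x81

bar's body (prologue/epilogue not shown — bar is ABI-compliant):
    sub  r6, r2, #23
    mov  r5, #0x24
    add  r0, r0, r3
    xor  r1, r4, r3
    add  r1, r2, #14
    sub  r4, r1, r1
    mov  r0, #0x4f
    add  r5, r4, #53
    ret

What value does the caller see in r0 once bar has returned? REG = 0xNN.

REG = 0x4f

prologue: push r1 → mem[0xc5]=0xd7, sp=0xc5
body[0] sub  r6, r2, #23 → r6=0xdc
body[1] mov  r5, #0x24 → r5=0x24
body[2] add  r0, r0, r3 → r0=0xd5
body[3] xor  r1, r4, r3 → r1=0x2e
body[4] add  r1, r2, #14 → r1=0x01
body[5] sub  r4, r1, r1 → r4=0x00
body[6] mov  r0, #0x4f → r0=0x4f
body[7] add  r5, r4, #53 → r5=0x35
epilogue: pop r1=0xd7, sp=0xc6
r0 is caller-saved → body value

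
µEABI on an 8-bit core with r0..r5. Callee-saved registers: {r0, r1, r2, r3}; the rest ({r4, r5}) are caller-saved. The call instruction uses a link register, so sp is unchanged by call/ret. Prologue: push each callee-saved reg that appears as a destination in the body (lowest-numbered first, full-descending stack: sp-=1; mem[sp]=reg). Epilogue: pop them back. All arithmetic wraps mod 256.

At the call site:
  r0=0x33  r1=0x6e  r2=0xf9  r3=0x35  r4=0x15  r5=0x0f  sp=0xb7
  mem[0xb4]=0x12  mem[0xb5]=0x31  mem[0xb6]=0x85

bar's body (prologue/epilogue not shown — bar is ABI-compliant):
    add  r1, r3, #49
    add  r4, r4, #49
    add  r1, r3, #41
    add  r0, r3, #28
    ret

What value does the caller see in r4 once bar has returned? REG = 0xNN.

REG = 0x46

prologue: push r0 → mem[0xb6]=0x33, sp=0xb6
prologue: push r1 → mem[0xb5]=0x6e, sp=0xb5
body[0] add  r1, r3, #49 → r1=0x66
body[1] add  r4, r4, #49 → r4=0x46
body[2] add  r1, r3, #41 → r1=0x5e
body[3] add  r0, r3, #28 → r0=0x51
epilogue: pop r1=0x6e, sp=0xb6
epilogue: pop r0=0x33, sp=0xb7
r4 is caller-saved → body value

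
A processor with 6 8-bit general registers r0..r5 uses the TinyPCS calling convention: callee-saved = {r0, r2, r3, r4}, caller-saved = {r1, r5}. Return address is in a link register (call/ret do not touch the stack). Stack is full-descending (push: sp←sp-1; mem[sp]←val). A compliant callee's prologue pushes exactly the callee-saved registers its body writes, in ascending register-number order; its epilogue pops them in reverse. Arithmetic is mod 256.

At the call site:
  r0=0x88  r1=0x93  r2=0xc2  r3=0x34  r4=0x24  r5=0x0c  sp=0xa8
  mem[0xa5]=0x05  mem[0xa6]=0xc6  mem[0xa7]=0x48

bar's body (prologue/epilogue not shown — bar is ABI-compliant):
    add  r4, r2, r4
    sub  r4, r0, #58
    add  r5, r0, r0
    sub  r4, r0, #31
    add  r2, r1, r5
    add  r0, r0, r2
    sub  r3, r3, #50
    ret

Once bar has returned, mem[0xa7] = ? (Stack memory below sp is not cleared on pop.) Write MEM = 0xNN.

prologue: push r0 → mem[0xa7]=0x88, sp=0xa7
prologue: push r2 → mem[0xa6]=0xc2, sp=0xa6
prologue: push r3 → mem[0xa5]=0x34, sp=0xa5
prologue: push r4 → mem[0xa4]=0x24, sp=0xa4
body[0] add  r4, r2, r4 → r4=0xe6
body[1] sub  r4, r0, #58 → r4=0x4e
body[2] add  r5, r0, r0 → r5=0x10
body[3] sub  r4, r0, #31 → r4=0x69
body[4] add  r2, r1, r5 → r2=0xa3
body[5] add  r0, r0, r2 → r0=0x2b
body[6] sub  r3, r3, #50 → r3=0x02
epilogue: pop r4=0x24, sp=0xa5
epilogue: pop r3=0x34, sp=0xa6
epilogue: pop r2=0xc2, sp=0xa7
epilogue: pop r0=0x88, sp=0xa8
prologue pushed ['r0', 'r2', 'r3', 'r4'] at ['0xa7', '0xa6', '0xa5', '0xa4']

MEM = 0x88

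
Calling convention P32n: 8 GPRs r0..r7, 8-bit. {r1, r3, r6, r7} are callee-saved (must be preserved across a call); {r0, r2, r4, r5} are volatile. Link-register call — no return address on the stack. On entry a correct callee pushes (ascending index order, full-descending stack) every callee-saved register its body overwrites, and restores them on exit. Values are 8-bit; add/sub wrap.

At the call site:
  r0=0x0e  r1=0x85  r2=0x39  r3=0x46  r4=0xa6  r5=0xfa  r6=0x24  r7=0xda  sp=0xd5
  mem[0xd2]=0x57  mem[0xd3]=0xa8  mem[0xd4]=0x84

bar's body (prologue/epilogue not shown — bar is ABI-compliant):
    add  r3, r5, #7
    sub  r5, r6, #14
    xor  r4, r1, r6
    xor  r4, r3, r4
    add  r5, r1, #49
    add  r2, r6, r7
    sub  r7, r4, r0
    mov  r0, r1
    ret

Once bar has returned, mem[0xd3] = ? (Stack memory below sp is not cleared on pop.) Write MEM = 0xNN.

MEM = 0xda

prologue: push r3 → mem[0xd4]=0x46, sp=0xd4
prologue: push r7 → mem[0xd3]=0xda, sp=0xd3
body[0] add  r3, r5, #7 → r3=0x01
body[1] sub  r5, r6, #14 → r5=0x16
body[2] xor  r4, r1, r6 → r4=0xa1
body[3] xor  r4, r3, r4 → r4=0xa0
body[4] add  r5, r1, #49 → r5=0xb6
body[5] add  r2, r6, r7 → r2=0xfe
body[6] sub  r7, r4, r0 → r7=0x92
body[7] mov  r0, r1 → r0=0x85
epilogue: pop r7=0xda, sp=0xd4
epilogue: pop r3=0x46, sp=0xd5
prologue pushed ['r3', 'r7'] at ['0xd4', '0xd3']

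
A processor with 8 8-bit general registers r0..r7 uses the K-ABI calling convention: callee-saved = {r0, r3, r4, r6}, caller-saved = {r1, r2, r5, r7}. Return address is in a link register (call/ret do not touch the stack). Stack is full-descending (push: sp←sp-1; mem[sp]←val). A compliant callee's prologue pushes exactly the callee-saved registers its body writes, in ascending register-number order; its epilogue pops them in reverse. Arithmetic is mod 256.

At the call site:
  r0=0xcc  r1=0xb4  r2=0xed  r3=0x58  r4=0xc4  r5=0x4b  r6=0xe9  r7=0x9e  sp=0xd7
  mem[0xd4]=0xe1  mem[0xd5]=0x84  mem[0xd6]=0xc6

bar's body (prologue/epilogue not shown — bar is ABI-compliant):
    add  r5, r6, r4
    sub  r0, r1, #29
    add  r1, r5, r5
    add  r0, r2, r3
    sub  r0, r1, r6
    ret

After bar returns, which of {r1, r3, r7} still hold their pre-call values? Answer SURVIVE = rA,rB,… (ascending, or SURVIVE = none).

SURVIVE = r3,r7

prologue: push r0 → mem[0xd6]=0xcc, sp=0xd6
body[0] add  r5, r6, r4 → r5=0xad
body[1] sub  r0, r1, #29 → r0=0x97
body[2] add  r1, r5, r5 → r1=0x5a
body[3] add  r0, r2, r3 → r0=0x45
body[4] sub  r0, r1, r6 → r0=0x71
epilogue: pop r0=0xcc, sp=0xd7
r1: caller-saved, written=True
r3: callee-saved, written=False
r7: caller-saved, written=False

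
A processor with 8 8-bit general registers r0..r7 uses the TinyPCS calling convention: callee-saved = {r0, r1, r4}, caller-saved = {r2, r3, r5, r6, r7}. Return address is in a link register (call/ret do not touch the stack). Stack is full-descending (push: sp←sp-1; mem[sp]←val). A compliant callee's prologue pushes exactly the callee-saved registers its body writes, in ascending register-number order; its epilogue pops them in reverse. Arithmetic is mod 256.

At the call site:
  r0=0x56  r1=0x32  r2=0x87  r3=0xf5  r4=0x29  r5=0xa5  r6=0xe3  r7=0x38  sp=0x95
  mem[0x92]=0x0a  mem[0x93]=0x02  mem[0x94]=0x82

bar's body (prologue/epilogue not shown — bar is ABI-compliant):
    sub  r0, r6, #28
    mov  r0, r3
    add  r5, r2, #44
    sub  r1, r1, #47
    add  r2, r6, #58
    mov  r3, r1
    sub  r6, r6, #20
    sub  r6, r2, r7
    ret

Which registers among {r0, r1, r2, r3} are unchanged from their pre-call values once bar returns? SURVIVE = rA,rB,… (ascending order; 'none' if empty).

SURVIVE = r0,r1

prologue: push r0 → mem[0x94]=0x56, sp=0x94
prologue: push r1 → mem[0x93]=0x32, sp=0x93
body[0] sub  r0, r6, #28 → r0=0xc7
body[1] mov  r0, r3 → r0=0xf5
body[2] add  r5, r2, #44 → r5=0xb3
body[3] sub  r1, r1, #47 → r1=0x03
body[4] add  r2, r6, #58 → r2=0x1d
body[5] mov  r3, r1 → r3=0x03
body[6] sub  r6, r6, #20 → r6=0xcf
body[7] sub  r6, r2, r7 → r6=0xe5
epilogue: pop r1=0x32, sp=0x94
epilogue: pop r0=0x56, sp=0x95
r0: callee-saved, written=True
r1: callee-saved, written=True
r2: caller-saved, written=True
r3: caller-saved, written=True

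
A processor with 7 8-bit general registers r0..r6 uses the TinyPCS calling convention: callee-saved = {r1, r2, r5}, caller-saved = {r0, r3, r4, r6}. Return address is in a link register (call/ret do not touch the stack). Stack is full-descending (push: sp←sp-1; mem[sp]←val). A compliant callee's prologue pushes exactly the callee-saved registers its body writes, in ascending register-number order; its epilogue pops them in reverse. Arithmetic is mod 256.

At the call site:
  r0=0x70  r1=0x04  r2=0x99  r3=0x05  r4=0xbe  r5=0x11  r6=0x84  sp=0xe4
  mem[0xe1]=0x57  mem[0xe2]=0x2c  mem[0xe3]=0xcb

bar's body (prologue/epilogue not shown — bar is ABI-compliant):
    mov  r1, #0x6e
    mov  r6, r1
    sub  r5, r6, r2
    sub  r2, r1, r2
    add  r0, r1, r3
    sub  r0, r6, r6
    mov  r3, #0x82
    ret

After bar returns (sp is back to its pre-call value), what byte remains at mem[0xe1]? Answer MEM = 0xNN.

MEM = 0x11

prologue: push r1 → mem[0xe3]=0x04, sp=0xe3
prologue: push r2 → mem[0xe2]=0x99, sp=0xe2
prologue: push r5 → mem[0xe1]=0x11, sp=0xe1
body[0] mov  r1, #0x6e → r1=0x6e
body[1] mov  r6, r1 → r6=0x6e
body[2] sub  r5, r6, r2 → r5=0xd5
body[3] sub  r2, r1, r2 → r2=0xd5
body[4] add  r0, r1, r3 → r0=0x73
body[5] sub  r0, r6, r6 → r0=0x00
body[6] mov  r3, #0x82 → r3=0x82
epilogue: pop r5=0x11, sp=0xe2
epilogue: pop r2=0x99, sp=0xe3
epilogue: pop r1=0x04, sp=0xe4
prologue pushed ['r1', 'r2', 'r5'] at ['0xe3', '0xe2', '0xe1']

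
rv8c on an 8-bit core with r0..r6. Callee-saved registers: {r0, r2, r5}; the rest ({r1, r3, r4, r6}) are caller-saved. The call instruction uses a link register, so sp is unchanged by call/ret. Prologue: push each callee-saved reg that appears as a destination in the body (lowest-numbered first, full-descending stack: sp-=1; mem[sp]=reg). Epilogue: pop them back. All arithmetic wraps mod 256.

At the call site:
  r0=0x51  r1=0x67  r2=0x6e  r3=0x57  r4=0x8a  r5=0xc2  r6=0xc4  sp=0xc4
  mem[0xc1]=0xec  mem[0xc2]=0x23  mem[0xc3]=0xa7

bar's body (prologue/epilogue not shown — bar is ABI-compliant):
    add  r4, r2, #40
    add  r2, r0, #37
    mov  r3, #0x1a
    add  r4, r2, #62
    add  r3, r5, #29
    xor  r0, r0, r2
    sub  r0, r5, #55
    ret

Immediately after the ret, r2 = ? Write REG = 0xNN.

REG = 0x6e

prologue: push r0 → mem[0xc3]=0x51, sp=0xc3
prologue: push r2 → mem[0xc2]=0x6e, sp=0xc2
body[0] add  r4, r2, #40 → r4=0x96
body[1] add  r2, r0, #37 → r2=0x76
body[2] mov  r3, #0x1a → r3=0x1a
body[3] add  r4, r2, #62 → r4=0xb4
body[4] add  r3, r5, #29 → r3=0xdf
body[5] xor  r0, r0, r2 → r0=0x27
body[6] sub  r0, r5, #55 → r0=0x8b
epilogue: pop r2=0x6e, sp=0xc3
epilogue: pop r0=0x51, sp=0xc4
r2 is callee-saved → restored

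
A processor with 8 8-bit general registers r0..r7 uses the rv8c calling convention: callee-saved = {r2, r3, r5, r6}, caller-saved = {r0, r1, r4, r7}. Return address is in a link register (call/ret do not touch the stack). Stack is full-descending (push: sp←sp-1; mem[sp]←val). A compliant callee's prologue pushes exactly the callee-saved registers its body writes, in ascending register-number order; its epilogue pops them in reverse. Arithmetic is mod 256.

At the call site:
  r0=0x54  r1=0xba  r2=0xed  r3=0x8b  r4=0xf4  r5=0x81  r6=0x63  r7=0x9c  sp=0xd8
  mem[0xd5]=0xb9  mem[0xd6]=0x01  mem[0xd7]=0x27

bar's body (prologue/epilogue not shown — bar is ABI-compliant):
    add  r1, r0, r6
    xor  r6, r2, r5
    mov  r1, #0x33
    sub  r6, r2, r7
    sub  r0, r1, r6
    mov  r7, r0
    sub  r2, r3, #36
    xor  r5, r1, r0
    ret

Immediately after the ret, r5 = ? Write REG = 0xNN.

prologue: push r2 -> mem[0xd7]=0xed, sp=0xd7
prologue: push r5 -> mem[0xd6]=0x81, sp=0xd6
prologue: push r6 -> mem[0xd5]=0x63, sp=0xd5
body[0] add  r1, r0, r6 -> r1=0xb7
body[1] xor  r6, r2, r5 -> r6=0x6c
body[2] mov  r1, #0x33 -> r1=0x33
body[3] sub  r6, r2, r7 -> r6=0x51
body[4] sub  r0, r1, r6 -> r0=0xe2
body[5] mov  r7, r0 -> r7=0xe2
body[6] sub  r2, r3, #36 -> r2=0x67
body[7] xor  r5, r1, r0 -> r5=0xd1
epilogue: pop r6=0x63, sp=0xd6
epilogue: pop r5=0x81, sp=0xd7
epilogue: pop r2=0xed, sp=0xd8
r5 is callee-saved -> restored

REG = 0x81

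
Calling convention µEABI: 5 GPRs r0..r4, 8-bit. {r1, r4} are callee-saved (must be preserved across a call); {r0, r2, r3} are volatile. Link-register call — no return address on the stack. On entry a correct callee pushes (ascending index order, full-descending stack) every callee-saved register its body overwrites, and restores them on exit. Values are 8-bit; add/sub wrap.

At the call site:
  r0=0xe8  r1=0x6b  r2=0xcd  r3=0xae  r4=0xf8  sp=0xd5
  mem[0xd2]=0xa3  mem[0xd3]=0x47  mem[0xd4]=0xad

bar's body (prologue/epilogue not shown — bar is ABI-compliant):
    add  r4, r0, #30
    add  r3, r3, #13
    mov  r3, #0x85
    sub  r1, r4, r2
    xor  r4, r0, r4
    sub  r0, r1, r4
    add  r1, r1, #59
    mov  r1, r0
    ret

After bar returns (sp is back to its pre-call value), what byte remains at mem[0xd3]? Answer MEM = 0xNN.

MEM = 0xf8

prologue: push r1 -> mem[0xd4]=0x6b, sp=0xd4
prologue: push r4 -> mem[0xd3]=0xf8, sp=0xd3
body[0] add  r4, r0, #30 -> r4=0x06
body[1] add  r3, r3, #13 -> r3=0xbb
body[2] mov  r3, #0x85 -> r3=0x85
body[3] sub  r1, r4, r2 -> r1=0x39
body[4] xor  r4, r0, r4 -> r4=0xee
body[5] sub  r0, r1, r4 -> r0=0x4b
body[6] add  r1, r1, #59 -> r1=0x74
body[7] mov  r1, r0 -> r1=0x4b
epilogue: pop r4=0xf8, sp=0xd4
epilogue: pop r1=0x6b, sp=0xd5
prologue pushed ['r1', 'r4'] at ['0xd4', '0xd3']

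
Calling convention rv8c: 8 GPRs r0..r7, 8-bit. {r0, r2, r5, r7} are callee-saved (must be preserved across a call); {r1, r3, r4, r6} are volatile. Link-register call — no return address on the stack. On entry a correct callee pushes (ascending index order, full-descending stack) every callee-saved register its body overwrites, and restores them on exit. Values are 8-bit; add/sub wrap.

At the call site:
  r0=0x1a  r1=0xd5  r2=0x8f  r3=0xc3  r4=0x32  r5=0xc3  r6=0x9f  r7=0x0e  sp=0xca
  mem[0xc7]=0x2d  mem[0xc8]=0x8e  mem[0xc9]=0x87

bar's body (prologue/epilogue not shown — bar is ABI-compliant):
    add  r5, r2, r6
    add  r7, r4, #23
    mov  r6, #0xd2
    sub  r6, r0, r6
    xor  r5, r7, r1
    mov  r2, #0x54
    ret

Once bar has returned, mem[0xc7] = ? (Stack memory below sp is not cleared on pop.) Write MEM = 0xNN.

prologue: push r2 -> mem[0xc9]=0x8f, sp=0xc9
prologue: push r5 -> mem[0xc8]=0xc3, sp=0xc8
prologue: push r7 -> mem[0xc7]=0x0e, sp=0xc7
body[0] add  r5, r2, r6 -> r5=0x2e
body[1] add  r7, r4, #23 -> r7=0x49
body[2] mov  r6, #0xd2 -> r6=0xd2
body[3] sub  r6, r0, r6 -> r6=0x48
body[4] xor  r5, r7, r1 -> r5=0x9c
body[5] mov  r2, #0x54 -> r2=0x54
epilogue: pop r7=0x0e, sp=0xc8
epilogue: pop r5=0xc3, sp=0xc9
epilogue: pop r2=0x8f, sp=0xca
prologue pushed ['r2', 'r5', 'r7'] at ['0xc9', '0xc8', '0xc7']

MEM = 0x0e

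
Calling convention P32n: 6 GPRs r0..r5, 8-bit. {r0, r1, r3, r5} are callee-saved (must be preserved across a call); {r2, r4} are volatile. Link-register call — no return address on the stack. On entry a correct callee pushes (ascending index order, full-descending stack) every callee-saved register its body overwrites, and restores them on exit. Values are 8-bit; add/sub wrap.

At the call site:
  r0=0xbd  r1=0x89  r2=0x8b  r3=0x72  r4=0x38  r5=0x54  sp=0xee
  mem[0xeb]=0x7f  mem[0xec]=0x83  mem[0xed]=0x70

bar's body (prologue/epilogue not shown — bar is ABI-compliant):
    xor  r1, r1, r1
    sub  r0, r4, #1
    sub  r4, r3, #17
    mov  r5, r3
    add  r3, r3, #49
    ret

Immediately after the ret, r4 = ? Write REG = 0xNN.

REG = 0x61

prologue: push r0 → mem[0xed]=0xbd, sp=0xed
prologue: push r1 → mem[0xec]=0x89, sp=0xec
prologue: push r3 → mem[0xeb]=0x72, sp=0xeb
prologue: push r5 → mem[0xea]=0x54, sp=0xea
body[0] xor  r1, r1, r1 → r1=0x00
body[1] sub  r0, r4, #1 → r0=0x37
body[2] sub  r4, r3, #17 → r4=0x61
body[3] mov  r5, r3 → r5=0x72
body[4] add  r3, r3, #49 → r3=0xa3
epilogue: pop r5=0x54, sp=0xeb
epilogue: pop r3=0x72, sp=0xec
epilogue: pop r1=0x89, sp=0xed
epilogue: pop r0=0xbd, sp=0xee
r4 is caller-saved → body value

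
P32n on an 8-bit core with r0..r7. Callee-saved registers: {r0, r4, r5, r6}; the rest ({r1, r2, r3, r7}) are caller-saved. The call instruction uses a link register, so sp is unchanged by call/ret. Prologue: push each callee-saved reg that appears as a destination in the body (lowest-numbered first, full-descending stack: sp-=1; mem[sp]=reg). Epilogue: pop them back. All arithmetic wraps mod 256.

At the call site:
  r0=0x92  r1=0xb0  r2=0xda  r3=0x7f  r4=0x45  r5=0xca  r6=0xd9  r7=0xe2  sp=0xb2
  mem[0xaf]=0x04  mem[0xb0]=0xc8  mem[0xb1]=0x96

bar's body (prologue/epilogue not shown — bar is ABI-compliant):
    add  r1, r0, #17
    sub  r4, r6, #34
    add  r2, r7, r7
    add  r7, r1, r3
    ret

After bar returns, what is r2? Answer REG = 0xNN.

prologue: push r4 -> mem[0xb1]=0x45, sp=0xb1
body[0] add  r1, r0, #17 -> r1=0xa3
body[1] sub  r4, r6, #34 -> r4=0xb7
body[2] add  r2, r7, r7 -> r2=0xc4
body[3] add  r7, r1, r3 -> r7=0x22
epilogue: pop r4=0x45, sp=0xb2
r2 is caller-saved -> body value

REG = 0xc4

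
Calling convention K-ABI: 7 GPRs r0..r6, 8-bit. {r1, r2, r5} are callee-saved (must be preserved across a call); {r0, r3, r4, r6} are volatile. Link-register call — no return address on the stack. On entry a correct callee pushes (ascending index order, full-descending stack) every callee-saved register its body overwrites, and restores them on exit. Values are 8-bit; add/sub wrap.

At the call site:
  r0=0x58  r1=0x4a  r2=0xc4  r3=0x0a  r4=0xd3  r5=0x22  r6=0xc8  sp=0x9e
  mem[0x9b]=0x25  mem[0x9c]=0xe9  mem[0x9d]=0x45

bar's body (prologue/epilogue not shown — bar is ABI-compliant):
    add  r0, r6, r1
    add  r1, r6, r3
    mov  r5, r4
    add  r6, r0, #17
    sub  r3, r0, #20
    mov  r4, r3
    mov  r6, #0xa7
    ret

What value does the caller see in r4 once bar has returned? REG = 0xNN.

prologue: push r1 -> mem[0x9d]=0x4a, sp=0x9d
prologue: push r5 -> mem[0x9c]=0x22, sp=0x9c
body[0] add  r0, r6, r1 -> r0=0x12
body[1] add  r1, r6, r3 -> r1=0xd2
body[2] mov  r5, r4 -> r5=0xd3
body[3] add  r6, r0, #17 -> r6=0x23
body[4] sub  r3, r0, #20 -> r3=0xfe
body[5] mov  r4, r3 -> r4=0xfe
body[6] mov  r6, #0xa7 -> r6=0xa7
epilogue: pop r5=0x22, sp=0x9d
epilogue: pop r1=0x4a, sp=0x9e
r4 is caller-saved -> body value

REG = 0xfe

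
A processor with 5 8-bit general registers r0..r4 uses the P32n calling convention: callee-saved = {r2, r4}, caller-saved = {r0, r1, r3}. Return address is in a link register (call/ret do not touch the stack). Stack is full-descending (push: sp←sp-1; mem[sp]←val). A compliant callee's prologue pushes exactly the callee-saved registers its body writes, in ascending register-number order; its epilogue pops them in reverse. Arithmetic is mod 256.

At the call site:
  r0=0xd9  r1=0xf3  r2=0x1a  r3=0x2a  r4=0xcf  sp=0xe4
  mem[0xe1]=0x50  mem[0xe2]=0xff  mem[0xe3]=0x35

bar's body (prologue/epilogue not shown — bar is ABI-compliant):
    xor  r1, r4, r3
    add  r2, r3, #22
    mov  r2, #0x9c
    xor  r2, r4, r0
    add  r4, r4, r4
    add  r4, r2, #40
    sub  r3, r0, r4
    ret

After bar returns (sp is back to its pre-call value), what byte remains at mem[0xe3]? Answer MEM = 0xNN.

MEM = 0x1a

prologue: push r2 → mem[0xe3]=0x1a, sp=0xe3
prologue: push r4 → mem[0xe2]=0xcf, sp=0xe2
body[0] xor  r1, r4, r3 → r1=0xe5
body[1] add  r2, r3, #22 → r2=0x40
body[2] mov  r2, #0x9c → r2=0x9c
body[3] xor  r2, r4, r0 → r2=0x16
body[4] add  r4, r4, r4 → r4=0x9e
body[5] add  r4, r2, #40 → r4=0x3e
body[6] sub  r3, r0, r4 → r3=0x9b
epilogue: pop r4=0xcf, sp=0xe3
epilogue: pop r2=0x1a, sp=0xe4
prologue pushed ['r2', 'r4'] at ['0xe3', '0xe2']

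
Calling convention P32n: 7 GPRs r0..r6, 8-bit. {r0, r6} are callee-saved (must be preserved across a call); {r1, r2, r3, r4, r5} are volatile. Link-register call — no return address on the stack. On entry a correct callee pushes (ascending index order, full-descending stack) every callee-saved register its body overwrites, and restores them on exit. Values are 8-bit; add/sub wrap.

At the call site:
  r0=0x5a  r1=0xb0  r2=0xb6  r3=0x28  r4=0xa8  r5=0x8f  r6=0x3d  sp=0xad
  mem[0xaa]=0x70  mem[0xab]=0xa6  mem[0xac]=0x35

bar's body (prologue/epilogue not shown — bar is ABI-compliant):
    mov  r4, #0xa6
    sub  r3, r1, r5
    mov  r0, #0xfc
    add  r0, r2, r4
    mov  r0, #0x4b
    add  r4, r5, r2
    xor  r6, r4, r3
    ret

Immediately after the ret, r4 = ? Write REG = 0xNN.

REG = 0x45

prologue: push r0 -> mem[0xac]=0x5a, sp=0xac
prologue: push r6 -> mem[0xab]=0x3d, sp=0xab
body[0] mov  r4, #0xa6 -> r4=0xa6
body[1] sub  r3, r1, r5 -> r3=0x21
body[2] mov  r0, #0xfc -> r0=0xfc
body[3] add  r0, r2, r4 -> r0=0x5c
body[4] mov  r0, #0x4b -> r0=0x4b
body[5] add  r4, r5, r2 -> r4=0x45
body[6] xor  r6, r4, r3 -> r6=0x64
epilogue: pop r6=0x3d, sp=0xac
epilogue: pop r0=0x5a, sp=0xad
r4 is caller-saved -> body value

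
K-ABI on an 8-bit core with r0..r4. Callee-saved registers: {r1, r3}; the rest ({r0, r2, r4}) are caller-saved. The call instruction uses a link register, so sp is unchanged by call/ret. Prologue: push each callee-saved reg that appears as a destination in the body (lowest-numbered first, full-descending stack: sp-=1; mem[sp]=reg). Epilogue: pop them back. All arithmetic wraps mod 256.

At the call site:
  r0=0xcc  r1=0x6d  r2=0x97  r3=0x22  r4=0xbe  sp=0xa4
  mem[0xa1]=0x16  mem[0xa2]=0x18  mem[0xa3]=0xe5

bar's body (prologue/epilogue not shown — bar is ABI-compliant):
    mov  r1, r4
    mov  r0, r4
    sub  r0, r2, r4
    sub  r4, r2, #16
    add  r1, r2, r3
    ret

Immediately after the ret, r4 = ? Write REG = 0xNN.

REG = 0x87

prologue: push r1 → mem[0xa3]=0x6d, sp=0xa3
body[0] mov  r1, r4 → r1=0xbe
body[1] mov  r0, r4 → r0=0xbe
body[2] sub  r0, r2, r4 → r0=0xd9
body[3] sub  r4, r2, #16 → r4=0x87
body[4] add  r1, r2, r3 → r1=0xb9
epilogue: pop r1=0x6d, sp=0xa4
r4 is caller-saved → body value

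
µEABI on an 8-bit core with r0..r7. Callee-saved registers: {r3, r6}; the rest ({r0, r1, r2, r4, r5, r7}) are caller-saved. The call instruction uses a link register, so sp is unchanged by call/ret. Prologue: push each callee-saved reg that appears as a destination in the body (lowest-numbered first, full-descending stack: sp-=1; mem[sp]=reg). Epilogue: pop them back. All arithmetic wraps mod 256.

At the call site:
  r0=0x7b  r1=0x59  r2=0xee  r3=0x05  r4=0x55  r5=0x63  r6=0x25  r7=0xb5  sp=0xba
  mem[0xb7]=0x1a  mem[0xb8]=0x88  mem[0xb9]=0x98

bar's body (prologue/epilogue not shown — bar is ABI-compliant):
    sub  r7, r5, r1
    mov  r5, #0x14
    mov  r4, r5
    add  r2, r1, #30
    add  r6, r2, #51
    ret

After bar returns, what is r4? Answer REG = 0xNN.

REG = 0x14

prologue: push r6 -> mem[0xb9]=0x25, sp=0xb9
body[0] sub  r7, r5, r1 -> r7=0x0a
body[1] mov  r5, #0x14 -> r5=0x14
body[2] mov  r4, r5 -> r4=0x14
body[3] add  r2, r1, #30 -> r2=0x77
body[4] add  r6, r2, #51 -> r6=0xaa
epilogue: pop r6=0x25, sp=0xba
r4 is caller-saved -> body value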